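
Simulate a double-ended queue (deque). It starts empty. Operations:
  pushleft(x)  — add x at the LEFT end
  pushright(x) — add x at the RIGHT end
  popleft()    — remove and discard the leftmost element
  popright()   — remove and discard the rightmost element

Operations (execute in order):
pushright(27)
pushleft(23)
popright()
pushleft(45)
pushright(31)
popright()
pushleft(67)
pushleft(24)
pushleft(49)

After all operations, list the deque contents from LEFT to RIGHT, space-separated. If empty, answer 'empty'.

Answer: 49 24 67 45 23

Derivation:
pushright(27): [27]
pushleft(23): [23, 27]
popright(): [23]
pushleft(45): [45, 23]
pushright(31): [45, 23, 31]
popright(): [45, 23]
pushleft(67): [67, 45, 23]
pushleft(24): [24, 67, 45, 23]
pushleft(49): [49, 24, 67, 45, 23]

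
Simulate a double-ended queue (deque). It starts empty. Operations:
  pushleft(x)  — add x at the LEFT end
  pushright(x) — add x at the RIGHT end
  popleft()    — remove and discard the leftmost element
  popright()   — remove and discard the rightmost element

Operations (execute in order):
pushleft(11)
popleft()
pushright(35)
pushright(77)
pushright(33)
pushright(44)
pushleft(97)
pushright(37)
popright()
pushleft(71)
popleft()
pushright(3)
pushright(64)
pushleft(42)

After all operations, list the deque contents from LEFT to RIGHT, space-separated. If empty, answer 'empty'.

pushleft(11): [11]
popleft(): []
pushright(35): [35]
pushright(77): [35, 77]
pushright(33): [35, 77, 33]
pushright(44): [35, 77, 33, 44]
pushleft(97): [97, 35, 77, 33, 44]
pushright(37): [97, 35, 77, 33, 44, 37]
popright(): [97, 35, 77, 33, 44]
pushleft(71): [71, 97, 35, 77, 33, 44]
popleft(): [97, 35, 77, 33, 44]
pushright(3): [97, 35, 77, 33, 44, 3]
pushright(64): [97, 35, 77, 33, 44, 3, 64]
pushleft(42): [42, 97, 35, 77, 33, 44, 3, 64]

Answer: 42 97 35 77 33 44 3 64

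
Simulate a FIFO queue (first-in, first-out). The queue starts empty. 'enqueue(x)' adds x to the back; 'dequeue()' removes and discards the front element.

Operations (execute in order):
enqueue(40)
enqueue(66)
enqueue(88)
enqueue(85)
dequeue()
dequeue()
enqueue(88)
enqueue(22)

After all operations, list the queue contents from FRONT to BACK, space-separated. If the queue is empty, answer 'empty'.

Answer: 88 85 88 22

Derivation:
enqueue(40): [40]
enqueue(66): [40, 66]
enqueue(88): [40, 66, 88]
enqueue(85): [40, 66, 88, 85]
dequeue(): [66, 88, 85]
dequeue(): [88, 85]
enqueue(88): [88, 85, 88]
enqueue(22): [88, 85, 88, 22]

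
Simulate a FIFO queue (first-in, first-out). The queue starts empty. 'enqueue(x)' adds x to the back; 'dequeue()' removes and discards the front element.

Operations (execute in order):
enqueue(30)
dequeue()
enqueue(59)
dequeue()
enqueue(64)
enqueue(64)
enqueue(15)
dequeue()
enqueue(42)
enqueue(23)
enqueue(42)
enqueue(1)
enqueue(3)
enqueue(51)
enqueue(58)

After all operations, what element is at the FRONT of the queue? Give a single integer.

enqueue(30): queue = [30]
dequeue(): queue = []
enqueue(59): queue = [59]
dequeue(): queue = []
enqueue(64): queue = [64]
enqueue(64): queue = [64, 64]
enqueue(15): queue = [64, 64, 15]
dequeue(): queue = [64, 15]
enqueue(42): queue = [64, 15, 42]
enqueue(23): queue = [64, 15, 42, 23]
enqueue(42): queue = [64, 15, 42, 23, 42]
enqueue(1): queue = [64, 15, 42, 23, 42, 1]
enqueue(3): queue = [64, 15, 42, 23, 42, 1, 3]
enqueue(51): queue = [64, 15, 42, 23, 42, 1, 3, 51]
enqueue(58): queue = [64, 15, 42, 23, 42, 1, 3, 51, 58]

Answer: 64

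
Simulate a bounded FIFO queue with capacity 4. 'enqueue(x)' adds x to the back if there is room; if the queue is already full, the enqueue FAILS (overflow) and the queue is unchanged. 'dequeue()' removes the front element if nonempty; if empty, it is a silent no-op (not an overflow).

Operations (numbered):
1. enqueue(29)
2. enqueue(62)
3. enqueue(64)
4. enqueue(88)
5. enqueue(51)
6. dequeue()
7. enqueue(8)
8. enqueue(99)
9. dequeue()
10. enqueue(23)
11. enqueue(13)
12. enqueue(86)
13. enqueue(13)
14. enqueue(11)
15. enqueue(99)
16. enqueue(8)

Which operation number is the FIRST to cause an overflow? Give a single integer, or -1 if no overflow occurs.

Answer: 5

Derivation:
1. enqueue(29): size=1
2. enqueue(62): size=2
3. enqueue(64): size=3
4. enqueue(88): size=4
5. enqueue(51): size=4=cap → OVERFLOW (fail)
6. dequeue(): size=3
7. enqueue(8): size=4
8. enqueue(99): size=4=cap → OVERFLOW (fail)
9. dequeue(): size=3
10. enqueue(23): size=4
11. enqueue(13): size=4=cap → OVERFLOW (fail)
12. enqueue(86): size=4=cap → OVERFLOW (fail)
13. enqueue(13): size=4=cap → OVERFLOW (fail)
14. enqueue(11): size=4=cap → OVERFLOW (fail)
15. enqueue(99): size=4=cap → OVERFLOW (fail)
16. enqueue(8): size=4=cap → OVERFLOW (fail)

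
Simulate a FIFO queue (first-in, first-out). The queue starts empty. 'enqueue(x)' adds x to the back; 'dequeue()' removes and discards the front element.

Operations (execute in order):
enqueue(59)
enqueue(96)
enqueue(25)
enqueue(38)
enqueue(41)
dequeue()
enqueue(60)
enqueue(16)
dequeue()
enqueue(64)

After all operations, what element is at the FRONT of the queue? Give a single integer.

Answer: 25

Derivation:
enqueue(59): queue = [59]
enqueue(96): queue = [59, 96]
enqueue(25): queue = [59, 96, 25]
enqueue(38): queue = [59, 96, 25, 38]
enqueue(41): queue = [59, 96, 25, 38, 41]
dequeue(): queue = [96, 25, 38, 41]
enqueue(60): queue = [96, 25, 38, 41, 60]
enqueue(16): queue = [96, 25, 38, 41, 60, 16]
dequeue(): queue = [25, 38, 41, 60, 16]
enqueue(64): queue = [25, 38, 41, 60, 16, 64]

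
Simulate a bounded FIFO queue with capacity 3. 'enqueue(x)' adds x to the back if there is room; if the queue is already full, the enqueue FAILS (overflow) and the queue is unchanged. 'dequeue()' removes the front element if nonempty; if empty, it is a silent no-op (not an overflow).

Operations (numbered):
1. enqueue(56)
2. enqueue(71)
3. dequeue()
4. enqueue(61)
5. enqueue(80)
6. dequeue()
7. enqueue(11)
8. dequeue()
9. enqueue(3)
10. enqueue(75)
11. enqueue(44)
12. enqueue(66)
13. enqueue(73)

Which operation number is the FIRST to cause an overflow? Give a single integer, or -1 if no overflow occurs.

Answer: 10

Derivation:
1. enqueue(56): size=1
2. enqueue(71): size=2
3. dequeue(): size=1
4. enqueue(61): size=2
5. enqueue(80): size=3
6. dequeue(): size=2
7. enqueue(11): size=3
8. dequeue(): size=2
9. enqueue(3): size=3
10. enqueue(75): size=3=cap → OVERFLOW (fail)
11. enqueue(44): size=3=cap → OVERFLOW (fail)
12. enqueue(66): size=3=cap → OVERFLOW (fail)
13. enqueue(73): size=3=cap → OVERFLOW (fail)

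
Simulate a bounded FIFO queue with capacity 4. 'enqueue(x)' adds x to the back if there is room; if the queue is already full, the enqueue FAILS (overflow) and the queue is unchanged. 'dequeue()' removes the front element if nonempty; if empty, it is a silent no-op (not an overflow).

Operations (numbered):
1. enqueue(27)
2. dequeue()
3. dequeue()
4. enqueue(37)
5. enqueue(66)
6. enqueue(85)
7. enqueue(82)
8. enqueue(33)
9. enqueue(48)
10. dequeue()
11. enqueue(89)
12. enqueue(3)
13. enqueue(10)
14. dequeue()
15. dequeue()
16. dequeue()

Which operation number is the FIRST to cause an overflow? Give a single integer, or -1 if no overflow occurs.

1. enqueue(27): size=1
2. dequeue(): size=0
3. dequeue(): empty, no-op, size=0
4. enqueue(37): size=1
5. enqueue(66): size=2
6. enqueue(85): size=3
7. enqueue(82): size=4
8. enqueue(33): size=4=cap → OVERFLOW (fail)
9. enqueue(48): size=4=cap → OVERFLOW (fail)
10. dequeue(): size=3
11. enqueue(89): size=4
12. enqueue(3): size=4=cap → OVERFLOW (fail)
13. enqueue(10): size=4=cap → OVERFLOW (fail)
14. dequeue(): size=3
15. dequeue(): size=2
16. dequeue(): size=1

Answer: 8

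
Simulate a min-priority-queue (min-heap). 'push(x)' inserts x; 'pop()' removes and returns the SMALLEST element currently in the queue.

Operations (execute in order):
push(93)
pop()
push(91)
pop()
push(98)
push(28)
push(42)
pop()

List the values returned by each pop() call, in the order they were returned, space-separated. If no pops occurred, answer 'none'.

Answer: 93 91 28

Derivation:
push(93): heap contents = [93]
pop() → 93: heap contents = []
push(91): heap contents = [91]
pop() → 91: heap contents = []
push(98): heap contents = [98]
push(28): heap contents = [28, 98]
push(42): heap contents = [28, 42, 98]
pop() → 28: heap contents = [42, 98]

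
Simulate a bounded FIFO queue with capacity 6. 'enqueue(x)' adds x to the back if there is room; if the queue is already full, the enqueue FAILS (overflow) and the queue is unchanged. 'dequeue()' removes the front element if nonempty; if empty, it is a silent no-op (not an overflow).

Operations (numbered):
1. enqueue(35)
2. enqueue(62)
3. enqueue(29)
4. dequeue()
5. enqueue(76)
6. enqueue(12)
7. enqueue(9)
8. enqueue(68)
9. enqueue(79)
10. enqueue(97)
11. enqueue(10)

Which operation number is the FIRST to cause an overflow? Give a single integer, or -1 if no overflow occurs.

1. enqueue(35): size=1
2. enqueue(62): size=2
3. enqueue(29): size=3
4. dequeue(): size=2
5. enqueue(76): size=3
6. enqueue(12): size=4
7. enqueue(9): size=5
8. enqueue(68): size=6
9. enqueue(79): size=6=cap → OVERFLOW (fail)
10. enqueue(97): size=6=cap → OVERFLOW (fail)
11. enqueue(10): size=6=cap → OVERFLOW (fail)

Answer: 9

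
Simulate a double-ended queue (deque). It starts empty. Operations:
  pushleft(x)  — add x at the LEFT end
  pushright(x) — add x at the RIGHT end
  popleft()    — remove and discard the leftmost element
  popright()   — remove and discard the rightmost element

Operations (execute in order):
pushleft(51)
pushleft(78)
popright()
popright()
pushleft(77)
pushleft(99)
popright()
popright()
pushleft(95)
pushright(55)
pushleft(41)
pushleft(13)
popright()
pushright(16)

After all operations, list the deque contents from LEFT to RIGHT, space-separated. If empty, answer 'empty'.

Answer: 13 41 95 16

Derivation:
pushleft(51): [51]
pushleft(78): [78, 51]
popright(): [78]
popright(): []
pushleft(77): [77]
pushleft(99): [99, 77]
popright(): [99]
popright(): []
pushleft(95): [95]
pushright(55): [95, 55]
pushleft(41): [41, 95, 55]
pushleft(13): [13, 41, 95, 55]
popright(): [13, 41, 95]
pushright(16): [13, 41, 95, 16]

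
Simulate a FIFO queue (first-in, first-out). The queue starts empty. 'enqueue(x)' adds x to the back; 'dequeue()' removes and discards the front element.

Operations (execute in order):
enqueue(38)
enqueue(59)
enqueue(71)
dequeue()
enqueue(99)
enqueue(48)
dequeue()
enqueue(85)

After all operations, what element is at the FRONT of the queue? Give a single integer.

enqueue(38): queue = [38]
enqueue(59): queue = [38, 59]
enqueue(71): queue = [38, 59, 71]
dequeue(): queue = [59, 71]
enqueue(99): queue = [59, 71, 99]
enqueue(48): queue = [59, 71, 99, 48]
dequeue(): queue = [71, 99, 48]
enqueue(85): queue = [71, 99, 48, 85]

Answer: 71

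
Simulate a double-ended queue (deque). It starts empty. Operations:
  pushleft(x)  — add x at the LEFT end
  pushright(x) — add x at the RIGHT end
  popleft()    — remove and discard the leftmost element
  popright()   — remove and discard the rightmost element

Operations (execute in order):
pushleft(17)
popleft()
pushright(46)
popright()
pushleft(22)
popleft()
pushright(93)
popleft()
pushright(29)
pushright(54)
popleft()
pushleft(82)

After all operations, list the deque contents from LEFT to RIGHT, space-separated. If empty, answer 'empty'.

pushleft(17): [17]
popleft(): []
pushright(46): [46]
popright(): []
pushleft(22): [22]
popleft(): []
pushright(93): [93]
popleft(): []
pushright(29): [29]
pushright(54): [29, 54]
popleft(): [54]
pushleft(82): [82, 54]

Answer: 82 54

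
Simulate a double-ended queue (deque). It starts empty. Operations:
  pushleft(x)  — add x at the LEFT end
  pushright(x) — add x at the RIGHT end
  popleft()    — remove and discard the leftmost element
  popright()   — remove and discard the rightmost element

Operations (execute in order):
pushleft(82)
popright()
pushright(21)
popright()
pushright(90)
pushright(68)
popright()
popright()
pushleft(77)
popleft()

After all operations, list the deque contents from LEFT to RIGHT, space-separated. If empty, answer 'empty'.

pushleft(82): [82]
popright(): []
pushright(21): [21]
popright(): []
pushright(90): [90]
pushright(68): [90, 68]
popright(): [90]
popright(): []
pushleft(77): [77]
popleft(): []

Answer: empty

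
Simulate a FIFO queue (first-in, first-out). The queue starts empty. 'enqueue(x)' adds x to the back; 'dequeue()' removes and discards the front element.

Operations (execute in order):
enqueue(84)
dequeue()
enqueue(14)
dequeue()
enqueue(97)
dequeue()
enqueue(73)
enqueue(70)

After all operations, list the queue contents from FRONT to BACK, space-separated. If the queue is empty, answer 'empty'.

enqueue(84): [84]
dequeue(): []
enqueue(14): [14]
dequeue(): []
enqueue(97): [97]
dequeue(): []
enqueue(73): [73]
enqueue(70): [73, 70]

Answer: 73 70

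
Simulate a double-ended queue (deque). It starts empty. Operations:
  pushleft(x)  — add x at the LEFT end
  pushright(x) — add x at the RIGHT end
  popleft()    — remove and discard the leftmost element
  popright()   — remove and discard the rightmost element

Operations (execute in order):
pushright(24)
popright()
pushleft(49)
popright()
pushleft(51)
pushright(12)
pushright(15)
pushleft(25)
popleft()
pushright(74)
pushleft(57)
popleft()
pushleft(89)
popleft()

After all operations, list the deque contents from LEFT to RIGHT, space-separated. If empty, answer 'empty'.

Answer: 51 12 15 74

Derivation:
pushright(24): [24]
popright(): []
pushleft(49): [49]
popright(): []
pushleft(51): [51]
pushright(12): [51, 12]
pushright(15): [51, 12, 15]
pushleft(25): [25, 51, 12, 15]
popleft(): [51, 12, 15]
pushright(74): [51, 12, 15, 74]
pushleft(57): [57, 51, 12, 15, 74]
popleft(): [51, 12, 15, 74]
pushleft(89): [89, 51, 12, 15, 74]
popleft(): [51, 12, 15, 74]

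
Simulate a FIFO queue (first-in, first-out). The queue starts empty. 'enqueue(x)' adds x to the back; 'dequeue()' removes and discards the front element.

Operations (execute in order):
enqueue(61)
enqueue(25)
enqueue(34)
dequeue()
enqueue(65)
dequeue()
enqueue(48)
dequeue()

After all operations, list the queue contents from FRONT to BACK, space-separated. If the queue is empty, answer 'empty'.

Answer: 65 48

Derivation:
enqueue(61): [61]
enqueue(25): [61, 25]
enqueue(34): [61, 25, 34]
dequeue(): [25, 34]
enqueue(65): [25, 34, 65]
dequeue(): [34, 65]
enqueue(48): [34, 65, 48]
dequeue(): [65, 48]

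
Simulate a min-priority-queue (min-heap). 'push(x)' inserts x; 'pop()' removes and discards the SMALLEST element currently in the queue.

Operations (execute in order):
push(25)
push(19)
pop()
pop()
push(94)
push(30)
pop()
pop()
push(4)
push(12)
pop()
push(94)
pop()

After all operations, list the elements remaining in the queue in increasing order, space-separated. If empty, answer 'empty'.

push(25): heap contents = [25]
push(19): heap contents = [19, 25]
pop() → 19: heap contents = [25]
pop() → 25: heap contents = []
push(94): heap contents = [94]
push(30): heap contents = [30, 94]
pop() → 30: heap contents = [94]
pop() → 94: heap contents = []
push(4): heap contents = [4]
push(12): heap contents = [4, 12]
pop() → 4: heap contents = [12]
push(94): heap contents = [12, 94]
pop() → 12: heap contents = [94]

Answer: 94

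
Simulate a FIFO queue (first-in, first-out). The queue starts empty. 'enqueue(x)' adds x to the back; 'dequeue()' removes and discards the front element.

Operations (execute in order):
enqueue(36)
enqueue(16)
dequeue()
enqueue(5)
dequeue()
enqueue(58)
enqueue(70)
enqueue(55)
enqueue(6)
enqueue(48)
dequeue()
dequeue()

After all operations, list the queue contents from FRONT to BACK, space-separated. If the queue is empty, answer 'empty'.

Answer: 70 55 6 48

Derivation:
enqueue(36): [36]
enqueue(16): [36, 16]
dequeue(): [16]
enqueue(5): [16, 5]
dequeue(): [5]
enqueue(58): [5, 58]
enqueue(70): [5, 58, 70]
enqueue(55): [5, 58, 70, 55]
enqueue(6): [5, 58, 70, 55, 6]
enqueue(48): [5, 58, 70, 55, 6, 48]
dequeue(): [58, 70, 55, 6, 48]
dequeue(): [70, 55, 6, 48]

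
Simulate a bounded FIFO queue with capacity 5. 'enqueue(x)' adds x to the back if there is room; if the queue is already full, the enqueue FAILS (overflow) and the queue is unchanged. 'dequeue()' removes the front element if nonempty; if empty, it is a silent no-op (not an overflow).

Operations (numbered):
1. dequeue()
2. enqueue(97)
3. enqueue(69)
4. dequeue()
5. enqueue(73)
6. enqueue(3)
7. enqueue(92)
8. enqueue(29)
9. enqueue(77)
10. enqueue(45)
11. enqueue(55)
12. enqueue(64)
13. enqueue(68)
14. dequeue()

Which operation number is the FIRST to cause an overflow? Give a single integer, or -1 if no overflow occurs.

Answer: 9

Derivation:
1. dequeue(): empty, no-op, size=0
2. enqueue(97): size=1
3. enqueue(69): size=2
4. dequeue(): size=1
5. enqueue(73): size=2
6. enqueue(3): size=3
7. enqueue(92): size=4
8. enqueue(29): size=5
9. enqueue(77): size=5=cap → OVERFLOW (fail)
10. enqueue(45): size=5=cap → OVERFLOW (fail)
11. enqueue(55): size=5=cap → OVERFLOW (fail)
12. enqueue(64): size=5=cap → OVERFLOW (fail)
13. enqueue(68): size=5=cap → OVERFLOW (fail)
14. dequeue(): size=4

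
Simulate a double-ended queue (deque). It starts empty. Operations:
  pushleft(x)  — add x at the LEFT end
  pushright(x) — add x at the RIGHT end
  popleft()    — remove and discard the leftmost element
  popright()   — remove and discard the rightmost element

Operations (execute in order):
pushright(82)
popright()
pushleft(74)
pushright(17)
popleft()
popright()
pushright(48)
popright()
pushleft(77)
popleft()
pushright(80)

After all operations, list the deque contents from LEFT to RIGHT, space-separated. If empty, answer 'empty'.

pushright(82): [82]
popright(): []
pushleft(74): [74]
pushright(17): [74, 17]
popleft(): [17]
popright(): []
pushright(48): [48]
popright(): []
pushleft(77): [77]
popleft(): []
pushright(80): [80]

Answer: 80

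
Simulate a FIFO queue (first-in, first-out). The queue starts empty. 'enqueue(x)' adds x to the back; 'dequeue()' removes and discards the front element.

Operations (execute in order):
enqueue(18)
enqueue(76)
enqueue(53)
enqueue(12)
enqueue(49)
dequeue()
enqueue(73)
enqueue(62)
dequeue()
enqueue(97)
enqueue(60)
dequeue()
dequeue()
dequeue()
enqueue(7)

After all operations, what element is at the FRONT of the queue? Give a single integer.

enqueue(18): queue = [18]
enqueue(76): queue = [18, 76]
enqueue(53): queue = [18, 76, 53]
enqueue(12): queue = [18, 76, 53, 12]
enqueue(49): queue = [18, 76, 53, 12, 49]
dequeue(): queue = [76, 53, 12, 49]
enqueue(73): queue = [76, 53, 12, 49, 73]
enqueue(62): queue = [76, 53, 12, 49, 73, 62]
dequeue(): queue = [53, 12, 49, 73, 62]
enqueue(97): queue = [53, 12, 49, 73, 62, 97]
enqueue(60): queue = [53, 12, 49, 73, 62, 97, 60]
dequeue(): queue = [12, 49, 73, 62, 97, 60]
dequeue(): queue = [49, 73, 62, 97, 60]
dequeue(): queue = [73, 62, 97, 60]
enqueue(7): queue = [73, 62, 97, 60, 7]

Answer: 73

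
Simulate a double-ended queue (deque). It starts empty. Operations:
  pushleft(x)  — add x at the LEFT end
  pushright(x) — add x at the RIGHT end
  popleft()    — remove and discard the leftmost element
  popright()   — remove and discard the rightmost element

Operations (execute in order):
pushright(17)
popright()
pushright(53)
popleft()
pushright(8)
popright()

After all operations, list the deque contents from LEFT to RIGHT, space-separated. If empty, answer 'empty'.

Answer: empty

Derivation:
pushright(17): [17]
popright(): []
pushright(53): [53]
popleft(): []
pushright(8): [8]
popright(): []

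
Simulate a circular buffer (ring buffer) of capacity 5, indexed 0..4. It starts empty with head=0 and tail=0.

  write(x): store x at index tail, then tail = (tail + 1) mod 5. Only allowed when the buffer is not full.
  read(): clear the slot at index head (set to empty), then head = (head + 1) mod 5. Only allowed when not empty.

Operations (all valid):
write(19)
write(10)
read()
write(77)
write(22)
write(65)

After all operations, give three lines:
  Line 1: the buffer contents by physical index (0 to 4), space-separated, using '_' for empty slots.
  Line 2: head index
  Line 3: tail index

write(19): buf=[19 _ _ _ _], head=0, tail=1, size=1
write(10): buf=[19 10 _ _ _], head=0, tail=2, size=2
read(): buf=[_ 10 _ _ _], head=1, tail=2, size=1
write(77): buf=[_ 10 77 _ _], head=1, tail=3, size=2
write(22): buf=[_ 10 77 22 _], head=1, tail=4, size=3
write(65): buf=[_ 10 77 22 65], head=1, tail=0, size=4

Answer: _ 10 77 22 65
1
0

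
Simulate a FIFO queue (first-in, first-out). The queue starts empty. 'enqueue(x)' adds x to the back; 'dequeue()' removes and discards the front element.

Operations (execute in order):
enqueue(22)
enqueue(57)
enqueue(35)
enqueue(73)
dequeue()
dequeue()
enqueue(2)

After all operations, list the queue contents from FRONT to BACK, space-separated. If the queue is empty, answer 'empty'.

Answer: 35 73 2

Derivation:
enqueue(22): [22]
enqueue(57): [22, 57]
enqueue(35): [22, 57, 35]
enqueue(73): [22, 57, 35, 73]
dequeue(): [57, 35, 73]
dequeue(): [35, 73]
enqueue(2): [35, 73, 2]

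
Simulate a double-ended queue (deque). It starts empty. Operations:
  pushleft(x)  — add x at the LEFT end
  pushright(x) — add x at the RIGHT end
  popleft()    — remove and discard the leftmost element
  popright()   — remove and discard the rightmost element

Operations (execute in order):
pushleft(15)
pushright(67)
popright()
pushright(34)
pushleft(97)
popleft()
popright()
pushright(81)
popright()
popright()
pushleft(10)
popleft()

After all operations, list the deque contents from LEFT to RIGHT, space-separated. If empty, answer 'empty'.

pushleft(15): [15]
pushright(67): [15, 67]
popright(): [15]
pushright(34): [15, 34]
pushleft(97): [97, 15, 34]
popleft(): [15, 34]
popright(): [15]
pushright(81): [15, 81]
popright(): [15]
popright(): []
pushleft(10): [10]
popleft(): []

Answer: empty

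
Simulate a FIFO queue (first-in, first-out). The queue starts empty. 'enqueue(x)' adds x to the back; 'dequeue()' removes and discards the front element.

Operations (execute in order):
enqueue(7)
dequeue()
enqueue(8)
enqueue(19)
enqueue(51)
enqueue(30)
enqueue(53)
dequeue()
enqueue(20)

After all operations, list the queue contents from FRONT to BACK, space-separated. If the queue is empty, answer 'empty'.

Answer: 19 51 30 53 20

Derivation:
enqueue(7): [7]
dequeue(): []
enqueue(8): [8]
enqueue(19): [8, 19]
enqueue(51): [8, 19, 51]
enqueue(30): [8, 19, 51, 30]
enqueue(53): [8, 19, 51, 30, 53]
dequeue(): [19, 51, 30, 53]
enqueue(20): [19, 51, 30, 53, 20]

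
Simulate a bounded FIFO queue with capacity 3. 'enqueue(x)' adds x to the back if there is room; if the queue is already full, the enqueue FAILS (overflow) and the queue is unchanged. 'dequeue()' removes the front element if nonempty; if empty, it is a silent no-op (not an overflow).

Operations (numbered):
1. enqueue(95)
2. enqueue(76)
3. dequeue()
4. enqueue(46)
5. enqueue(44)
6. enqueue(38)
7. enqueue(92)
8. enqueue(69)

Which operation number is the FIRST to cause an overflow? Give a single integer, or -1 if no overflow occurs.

1. enqueue(95): size=1
2. enqueue(76): size=2
3. dequeue(): size=1
4. enqueue(46): size=2
5. enqueue(44): size=3
6. enqueue(38): size=3=cap → OVERFLOW (fail)
7. enqueue(92): size=3=cap → OVERFLOW (fail)
8. enqueue(69): size=3=cap → OVERFLOW (fail)

Answer: 6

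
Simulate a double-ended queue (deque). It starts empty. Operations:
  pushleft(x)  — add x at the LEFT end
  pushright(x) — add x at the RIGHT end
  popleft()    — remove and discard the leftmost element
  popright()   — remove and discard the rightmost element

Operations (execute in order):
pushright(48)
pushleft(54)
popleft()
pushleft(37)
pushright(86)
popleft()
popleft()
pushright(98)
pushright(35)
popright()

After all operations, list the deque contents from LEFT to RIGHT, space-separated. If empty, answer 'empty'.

Answer: 86 98

Derivation:
pushright(48): [48]
pushleft(54): [54, 48]
popleft(): [48]
pushleft(37): [37, 48]
pushright(86): [37, 48, 86]
popleft(): [48, 86]
popleft(): [86]
pushright(98): [86, 98]
pushright(35): [86, 98, 35]
popright(): [86, 98]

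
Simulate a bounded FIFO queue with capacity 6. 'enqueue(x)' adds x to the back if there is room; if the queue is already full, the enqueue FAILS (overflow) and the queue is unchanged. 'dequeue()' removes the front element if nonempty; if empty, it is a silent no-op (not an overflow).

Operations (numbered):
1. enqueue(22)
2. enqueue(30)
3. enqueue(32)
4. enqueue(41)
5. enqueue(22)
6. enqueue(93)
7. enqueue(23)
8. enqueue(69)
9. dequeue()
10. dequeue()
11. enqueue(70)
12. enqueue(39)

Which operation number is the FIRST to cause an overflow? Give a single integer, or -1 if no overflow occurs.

1. enqueue(22): size=1
2. enqueue(30): size=2
3. enqueue(32): size=3
4. enqueue(41): size=4
5. enqueue(22): size=5
6. enqueue(93): size=6
7. enqueue(23): size=6=cap → OVERFLOW (fail)
8. enqueue(69): size=6=cap → OVERFLOW (fail)
9. dequeue(): size=5
10. dequeue(): size=4
11. enqueue(70): size=5
12. enqueue(39): size=6

Answer: 7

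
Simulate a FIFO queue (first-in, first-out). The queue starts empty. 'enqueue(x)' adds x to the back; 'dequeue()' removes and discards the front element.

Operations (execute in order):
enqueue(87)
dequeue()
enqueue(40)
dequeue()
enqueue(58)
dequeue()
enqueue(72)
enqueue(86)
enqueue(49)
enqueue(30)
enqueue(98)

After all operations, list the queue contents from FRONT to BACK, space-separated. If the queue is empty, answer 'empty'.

enqueue(87): [87]
dequeue(): []
enqueue(40): [40]
dequeue(): []
enqueue(58): [58]
dequeue(): []
enqueue(72): [72]
enqueue(86): [72, 86]
enqueue(49): [72, 86, 49]
enqueue(30): [72, 86, 49, 30]
enqueue(98): [72, 86, 49, 30, 98]

Answer: 72 86 49 30 98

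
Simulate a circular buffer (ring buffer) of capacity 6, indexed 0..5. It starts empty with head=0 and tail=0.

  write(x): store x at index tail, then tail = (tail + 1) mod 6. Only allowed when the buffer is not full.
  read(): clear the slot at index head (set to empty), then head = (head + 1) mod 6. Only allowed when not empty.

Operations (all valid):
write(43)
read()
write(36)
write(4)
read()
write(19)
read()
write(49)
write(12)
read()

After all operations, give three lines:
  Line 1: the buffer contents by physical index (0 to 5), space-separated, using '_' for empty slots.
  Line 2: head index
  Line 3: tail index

Answer: _ _ _ _ 49 12
4
0

Derivation:
write(43): buf=[43 _ _ _ _ _], head=0, tail=1, size=1
read(): buf=[_ _ _ _ _ _], head=1, tail=1, size=0
write(36): buf=[_ 36 _ _ _ _], head=1, tail=2, size=1
write(4): buf=[_ 36 4 _ _ _], head=1, tail=3, size=2
read(): buf=[_ _ 4 _ _ _], head=2, tail=3, size=1
write(19): buf=[_ _ 4 19 _ _], head=2, tail=4, size=2
read(): buf=[_ _ _ 19 _ _], head=3, tail=4, size=1
write(49): buf=[_ _ _ 19 49 _], head=3, tail=5, size=2
write(12): buf=[_ _ _ 19 49 12], head=3, tail=0, size=3
read(): buf=[_ _ _ _ 49 12], head=4, tail=0, size=2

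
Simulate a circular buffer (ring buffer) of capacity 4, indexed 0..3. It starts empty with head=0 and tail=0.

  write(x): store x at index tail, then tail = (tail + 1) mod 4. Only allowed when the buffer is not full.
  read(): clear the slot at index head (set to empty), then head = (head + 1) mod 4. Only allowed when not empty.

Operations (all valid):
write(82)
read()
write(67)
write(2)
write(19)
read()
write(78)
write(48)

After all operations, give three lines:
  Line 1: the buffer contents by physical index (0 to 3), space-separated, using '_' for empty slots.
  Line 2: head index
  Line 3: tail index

Answer: 78 48 2 19
2
2

Derivation:
write(82): buf=[82 _ _ _], head=0, tail=1, size=1
read(): buf=[_ _ _ _], head=1, tail=1, size=0
write(67): buf=[_ 67 _ _], head=1, tail=2, size=1
write(2): buf=[_ 67 2 _], head=1, tail=3, size=2
write(19): buf=[_ 67 2 19], head=1, tail=0, size=3
read(): buf=[_ _ 2 19], head=2, tail=0, size=2
write(78): buf=[78 _ 2 19], head=2, tail=1, size=3
write(48): buf=[78 48 2 19], head=2, tail=2, size=4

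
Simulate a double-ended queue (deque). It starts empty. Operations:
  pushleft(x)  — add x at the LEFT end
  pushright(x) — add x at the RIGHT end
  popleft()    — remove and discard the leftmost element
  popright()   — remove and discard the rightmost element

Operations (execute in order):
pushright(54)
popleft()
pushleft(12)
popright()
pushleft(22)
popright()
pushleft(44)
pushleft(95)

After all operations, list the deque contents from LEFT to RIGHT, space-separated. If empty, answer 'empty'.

pushright(54): [54]
popleft(): []
pushleft(12): [12]
popright(): []
pushleft(22): [22]
popright(): []
pushleft(44): [44]
pushleft(95): [95, 44]

Answer: 95 44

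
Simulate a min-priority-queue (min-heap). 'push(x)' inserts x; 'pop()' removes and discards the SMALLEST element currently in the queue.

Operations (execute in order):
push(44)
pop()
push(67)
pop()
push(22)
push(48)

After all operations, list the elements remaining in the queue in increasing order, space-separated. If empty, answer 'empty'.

Answer: 22 48

Derivation:
push(44): heap contents = [44]
pop() → 44: heap contents = []
push(67): heap contents = [67]
pop() → 67: heap contents = []
push(22): heap contents = [22]
push(48): heap contents = [22, 48]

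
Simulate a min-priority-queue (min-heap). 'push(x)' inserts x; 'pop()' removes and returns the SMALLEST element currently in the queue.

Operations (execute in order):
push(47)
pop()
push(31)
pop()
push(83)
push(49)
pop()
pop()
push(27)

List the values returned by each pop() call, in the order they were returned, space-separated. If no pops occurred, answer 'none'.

Answer: 47 31 49 83

Derivation:
push(47): heap contents = [47]
pop() → 47: heap contents = []
push(31): heap contents = [31]
pop() → 31: heap contents = []
push(83): heap contents = [83]
push(49): heap contents = [49, 83]
pop() → 49: heap contents = [83]
pop() → 83: heap contents = []
push(27): heap contents = [27]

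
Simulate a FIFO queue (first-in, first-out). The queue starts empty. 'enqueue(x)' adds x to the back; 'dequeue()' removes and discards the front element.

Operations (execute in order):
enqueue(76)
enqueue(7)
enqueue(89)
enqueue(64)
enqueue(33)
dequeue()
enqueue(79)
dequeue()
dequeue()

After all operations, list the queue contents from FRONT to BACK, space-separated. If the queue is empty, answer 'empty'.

Answer: 64 33 79

Derivation:
enqueue(76): [76]
enqueue(7): [76, 7]
enqueue(89): [76, 7, 89]
enqueue(64): [76, 7, 89, 64]
enqueue(33): [76, 7, 89, 64, 33]
dequeue(): [7, 89, 64, 33]
enqueue(79): [7, 89, 64, 33, 79]
dequeue(): [89, 64, 33, 79]
dequeue(): [64, 33, 79]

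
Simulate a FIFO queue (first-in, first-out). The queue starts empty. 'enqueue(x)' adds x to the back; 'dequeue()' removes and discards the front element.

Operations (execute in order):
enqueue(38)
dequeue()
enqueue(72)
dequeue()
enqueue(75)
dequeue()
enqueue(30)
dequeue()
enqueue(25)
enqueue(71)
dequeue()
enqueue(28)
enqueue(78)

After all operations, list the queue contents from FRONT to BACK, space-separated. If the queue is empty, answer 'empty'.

enqueue(38): [38]
dequeue(): []
enqueue(72): [72]
dequeue(): []
enqueue(75): [75]
dequeue(): []
enqueue(30): [30]
dequeue(): []
enqueue(25): [25]
enqueue(71): [25, 71]
dequeue(): [71]
enqueue(28): [71, 28]
enqueue(78): [71, 28, 78]

Answer: 71 28 78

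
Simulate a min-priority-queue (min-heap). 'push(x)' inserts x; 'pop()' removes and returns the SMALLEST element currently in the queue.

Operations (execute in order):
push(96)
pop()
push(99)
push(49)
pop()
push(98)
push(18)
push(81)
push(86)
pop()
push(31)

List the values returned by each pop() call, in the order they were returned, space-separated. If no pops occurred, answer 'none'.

Answer: 96 49 18

Derivation:
push(96): heap contents = [96]
pop() → 96: heap contents = []
push(99): heap contents = [99]
push(49): heap contents = [49, 99]
pop() → 49: heap contents = [99]
push(98): heap contents = [98, 99]
push(18): heap contents = [18, 98, 99]
push(81): heap contents = [18, 81, 98, 99]
push(86): heap contents = [18, 81, 86, 98, 99]
pop() → 18: heap contents = [81, 86, 98, 99]
push(31): heap contents = [31, 81, 86, 98, 99]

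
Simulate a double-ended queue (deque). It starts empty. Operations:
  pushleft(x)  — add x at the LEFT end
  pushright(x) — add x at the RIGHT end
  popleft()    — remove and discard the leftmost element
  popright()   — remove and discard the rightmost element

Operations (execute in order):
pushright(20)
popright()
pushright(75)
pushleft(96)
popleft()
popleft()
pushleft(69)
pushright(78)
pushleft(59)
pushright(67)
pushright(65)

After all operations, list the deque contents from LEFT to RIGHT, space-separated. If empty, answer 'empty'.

pushright(20): [20]
popright(): []
pushright(75): [75]
pushleft(96): [96, 75]
popleft(): [75]
popleft(): []
pushleft(69): [69]
pushright(78): [69, 78]
pushleft(59): [59, 69, 78]
pushright(67): [59, 69, 78, 67]
pushright(65): [59, 69, 78, 67, 65]

Answer: 59 69 78 67 65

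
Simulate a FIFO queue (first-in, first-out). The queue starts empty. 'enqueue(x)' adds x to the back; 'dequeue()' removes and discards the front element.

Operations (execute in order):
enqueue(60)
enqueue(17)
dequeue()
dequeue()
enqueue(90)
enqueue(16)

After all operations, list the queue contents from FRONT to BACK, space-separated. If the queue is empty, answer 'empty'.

enqueue(60): [60]
enqueue(17): [60, 17]
dequeue(): [17]
dequeue(): []
enqueue(90): [90]
enqueue(16): [90, 16]

Answer: 90 16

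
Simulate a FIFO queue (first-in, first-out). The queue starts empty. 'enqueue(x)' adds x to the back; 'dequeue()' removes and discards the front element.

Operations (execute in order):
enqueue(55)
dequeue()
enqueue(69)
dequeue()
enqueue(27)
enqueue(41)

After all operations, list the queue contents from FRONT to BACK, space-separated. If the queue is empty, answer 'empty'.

Answer: 27 41

Derivation:
enqueue(55): [55]
dequeue(): []
enqueue(69): [69]
dequeue(): []
enqueue(27): [27]
enqueue(41): [27, 41]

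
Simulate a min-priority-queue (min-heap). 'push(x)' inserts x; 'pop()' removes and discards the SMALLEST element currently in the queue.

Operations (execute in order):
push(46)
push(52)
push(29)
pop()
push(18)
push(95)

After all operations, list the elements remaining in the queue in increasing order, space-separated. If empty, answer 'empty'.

Answer: 18 46 52 95

Derivation:
push(46): heap contents = [46]
push(52): heap contents = [46, 52]
push(29): heap contents = [29, 46, 52]
pop() → 29: heap contents = [46, 52]
push(18): heap contents = [18, 46, 52]
push(95): heap contents = [18, 46, 52, 95]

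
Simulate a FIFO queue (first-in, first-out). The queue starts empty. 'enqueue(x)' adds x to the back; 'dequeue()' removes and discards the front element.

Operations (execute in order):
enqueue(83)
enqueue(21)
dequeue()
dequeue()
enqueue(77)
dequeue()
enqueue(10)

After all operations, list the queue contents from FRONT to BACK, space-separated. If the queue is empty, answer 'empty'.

Answer: 10

Derivation:
enqueue(83): [83]
enqueue(21): [83, 21]
dequeue(): [21]
dequeue(): []
enqueue(77): [77]
dequeue(): []
enqueue(10): [10]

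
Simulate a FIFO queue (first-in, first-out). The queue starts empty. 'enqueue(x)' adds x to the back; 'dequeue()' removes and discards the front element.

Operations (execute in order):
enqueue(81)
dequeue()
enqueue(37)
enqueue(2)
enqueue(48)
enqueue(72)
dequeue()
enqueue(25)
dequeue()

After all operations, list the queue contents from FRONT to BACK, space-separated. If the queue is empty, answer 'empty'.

Answer: 48 72 25

Derivation:
enqueue(81): [81]
dequeue(): []
enqueue(37): [37]
enqueue(2): [37, 2]
enqueue(48): [37, 2, 48]
enqueue(72): [37, 2, 48, 72]
dequeue(): [2, 48, 72]
enqueue(25): [2, 48, 72, 25]
dequeue(): [48, 72, 25]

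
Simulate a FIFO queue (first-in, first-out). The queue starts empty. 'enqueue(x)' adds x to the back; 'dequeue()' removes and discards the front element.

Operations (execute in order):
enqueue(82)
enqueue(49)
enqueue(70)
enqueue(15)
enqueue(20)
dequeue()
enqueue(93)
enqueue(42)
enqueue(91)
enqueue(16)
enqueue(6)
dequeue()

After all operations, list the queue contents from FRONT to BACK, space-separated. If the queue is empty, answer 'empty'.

enqueue(82): [82]
enqueue(49): [82, 49]
enqueue(70): [82, 49, 70]
enqueue(15): [82, 49, 70, 15]
enqueue(20): [82, 49, 70, 15, 20]
dequeue(): [49, 70, 15, 20]
enqueue(93): [49, 70, 15, 20, 93]
enqueue(42): [49, 70, 15, 20, 93, 42]
enqueue(91): [49, 70, 15, 20, 93, 42, 91]
enqueue(16): [49, 70, 15, 20, 93, 42, 91, 16]
enqueue(6): [49, 70, 15, 20, 93, 42, 91, 16, 6]
dequeue(): [70, 15, 20, 93, 42, 91, 16, 6]

Answer: 70 15 20 93 42 91 16 6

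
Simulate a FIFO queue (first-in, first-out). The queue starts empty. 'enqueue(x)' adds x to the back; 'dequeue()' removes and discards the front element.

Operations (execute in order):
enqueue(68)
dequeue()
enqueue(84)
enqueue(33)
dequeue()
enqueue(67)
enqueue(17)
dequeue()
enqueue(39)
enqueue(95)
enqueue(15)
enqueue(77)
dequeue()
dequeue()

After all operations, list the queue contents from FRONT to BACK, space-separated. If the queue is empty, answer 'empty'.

enqueue(68): [68]
dequeue(): []
enqueue(84): [84]
enqueue(33): [84, 33]
dequeue(): [33]
enqueue(67): [33, 67]
enqueue(17): [33, 67, 17]
dequeue(): [67, 17]
enqueue(39): [67, 17, 39]
enqueue(95): [67, 17, 39, 95]
enqueue(15): [67, 17, 39, 95, 15]
enqueue(77): [67, 17, 39, 95, 15, 77]
dequeue(): [17, 39, 95, 15, 77]
dequeue(): [39, 95, 15, 77]

Answer: 39 95 15 77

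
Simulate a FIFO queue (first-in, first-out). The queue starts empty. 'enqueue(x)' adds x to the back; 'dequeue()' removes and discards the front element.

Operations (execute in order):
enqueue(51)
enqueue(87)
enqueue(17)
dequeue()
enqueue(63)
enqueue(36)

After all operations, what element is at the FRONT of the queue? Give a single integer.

enqueue(51): queue = [51]
enqueue(87): queue = [51, 87]
enqueue(17): queue = [51, 87, 17]
dequeue(): queue = [87, 17]
enqueue(63): queue = [87, 17, 63]
enqueue(36): queue = [87, 17, 63, 36]

Answer: 87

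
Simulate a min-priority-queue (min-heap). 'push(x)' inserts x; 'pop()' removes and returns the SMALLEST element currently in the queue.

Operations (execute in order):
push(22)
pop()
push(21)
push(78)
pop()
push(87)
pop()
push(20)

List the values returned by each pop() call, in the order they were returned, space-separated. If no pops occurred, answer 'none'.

push(22): heap contents = [22]
pop() → 22: heap contents = []
push(21): heap contents = [21]
push(78): heap contents = [21, 78]
pop() → 21: heap contents = [78]
push(87): heap contents = [78, 87]
pop() → 78: heap contents = [87]
push(20): heap contents = [20, 87]

Answer: 22 21 78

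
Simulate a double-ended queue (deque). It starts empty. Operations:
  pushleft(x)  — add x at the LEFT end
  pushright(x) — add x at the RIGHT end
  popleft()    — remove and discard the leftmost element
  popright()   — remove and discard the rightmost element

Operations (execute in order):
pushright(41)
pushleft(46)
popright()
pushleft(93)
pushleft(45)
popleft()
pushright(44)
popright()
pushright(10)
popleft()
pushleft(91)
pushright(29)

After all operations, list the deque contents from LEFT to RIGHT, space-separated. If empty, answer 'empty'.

pushright(41): [41]
pushleft(46): [46, 41]
popright(): [46]
pushleft(93): [93, 46]
pushleft(45): [45, 93, 46]
popleft(): [93, 46]
pushright(44): [93, 46, 44]
popright(): [93, 46]
pushright(10): [93, 46, 10]
popleft(): [46, 10]
pushleft(91): [91, 46, 10]
pushright(29): [91, 46, 10, 29]

Answer: 91 46 10 29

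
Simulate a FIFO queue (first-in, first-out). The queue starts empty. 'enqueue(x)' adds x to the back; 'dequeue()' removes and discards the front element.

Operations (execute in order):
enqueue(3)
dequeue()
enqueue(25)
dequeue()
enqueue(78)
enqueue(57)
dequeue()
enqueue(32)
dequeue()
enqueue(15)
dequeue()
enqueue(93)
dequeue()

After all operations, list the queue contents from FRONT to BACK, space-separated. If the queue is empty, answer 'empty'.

enqueue(3): [3]
dequeue(): []
enqueue(25): [25]
dequeue(): []
enqueue(78): [78]
enqueue(57): [78, 57]
dequeue(): [57]
enqueue(32): [57, 32]
dequeue(): [32]
enqueue(15): [32, 15]
dequeue(): [15]
enqueue(93): [15, 93]
dequeue(): [93]

Answer: 93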